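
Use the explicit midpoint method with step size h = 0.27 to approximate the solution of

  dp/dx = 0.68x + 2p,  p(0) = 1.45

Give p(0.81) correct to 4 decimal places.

Midpoint: k1 = f(x_n, p_n); k2 = f(x_n + h/2, p_n + (h/2)·k1); p_{n+1} = p_n + h·k2.
x=0.000000, p=1.450000:
  k1 = f(0.000000, 1.450000) = 2.900000
  k2 = f(0.135000, 1.841500) = 3.774800
  p ← 1.450000 + 0.27·3.774800 = 2.469196
x=0.270000, p=2.469196:
  k1 = f(0.270000, 2.469196) = 5.121992
  k2 = f(0.405000, 3.160665) = 6.596730
  p ← 2.469196 + 0.27·6.596730 = 4.250313
x=0.540000, p=4.250313:
  k1 = f(0.540000, 4.250313) = 8.867826
  k2 = f(0.675000, 5.447470) = 11.353939
  p ← 4.250313 + 0.27·11.353939 = 7.315877
p(0.81) ≈ 7.3159

7.3159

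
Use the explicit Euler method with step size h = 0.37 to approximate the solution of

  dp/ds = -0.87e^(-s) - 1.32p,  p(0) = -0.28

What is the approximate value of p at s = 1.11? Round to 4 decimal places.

-0.3891

Euler: p_{n+1} = p_n + h·f(s_n, p_n).
s=0.000000, p=-0.280000: f=-0.500400 → p ← -0.280000 + 0.37·(-0.500400) = -0.465148
s=0.370000, p=-0.465148: f=0.013056 → p ← -0.465148 + 0.37·0.013056 = -0.460317
s=0.740000, p=-0.460317: f=0.192529 → p ← -0.460317 + 0.37·0.192529 = -0.389081
p(1.11) ≈ -0.3891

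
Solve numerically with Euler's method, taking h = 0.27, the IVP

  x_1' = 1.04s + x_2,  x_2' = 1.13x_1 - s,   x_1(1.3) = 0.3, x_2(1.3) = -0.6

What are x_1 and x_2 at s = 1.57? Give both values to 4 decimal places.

Euler on (x_1,x_2): x_1_{n+1} = x_1_n + h·x_1', x_2_{n+1} = x_2_n + h·x_2'.
1.300000: (0.300000, -0.600000); f=(0.752000, -0.961000) → (0.503040, -0.859470)
(x_1(1.57), x_2(1.57)) ≈ (0.5030, -0.8595)

0.5030, -0.8595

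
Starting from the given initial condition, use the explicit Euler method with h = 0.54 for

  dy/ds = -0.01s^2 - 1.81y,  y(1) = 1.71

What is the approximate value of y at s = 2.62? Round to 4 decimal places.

-0.0236

Euler: y_{n+1} = y_n + h·f(s_n, y_n).
s=1.000000, y=1.710000: f=-3.105100 → y ← 1.710000 + 0.54·(-3.105100) = 0.033246
s=1.540000, y=0.033246: f=-0.083891 → y ← 0.033246 + 0.54·(-0.083891) = -0.012055
s=2.080000, y=-0.012055: f=-0.021444 → y ← -0.012055 + 0.54·(-0.021444) = -0.023635
y(2.62) ≈ -0.0236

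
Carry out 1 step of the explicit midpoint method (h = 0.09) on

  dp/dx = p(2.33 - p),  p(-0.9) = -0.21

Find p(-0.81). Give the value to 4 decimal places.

-0.2640

Midpoint: k1 = f(x_n, p_n); k2 = f(x_n + h/2, p_n + (h/2)·k1); p_{n+1} = p_n + h·k2.
x=-0.900000, p=-0.210000:
  k1 = f(-0.900000, -0.210000) = -0.533400
  k2 = f(-0.855000, -0.234003) = -0.599984
  p ← -0.210000 + 0.09·(-0.599984) = -0.263999
p(-0.81) ≈ -0.2640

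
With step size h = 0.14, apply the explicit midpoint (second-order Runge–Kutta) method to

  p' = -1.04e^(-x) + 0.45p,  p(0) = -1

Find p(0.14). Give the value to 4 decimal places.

-1.2053

Midpoint: k1 = f(x_n, p_n); k2 = f(x_n + h/2, p_n + (h/2)·k1); p_{n+1} = p_n + h·k2.
x=0.000000, p=-1.000000:
  k1 = f(0.000000, -1.000000) = -1.490000
  k2 = f(0.070000, -1.104300) = -1.466625
  p ← -1.000000 + 0.14·(-1.466625) = -1.205327
p(0.14) ≈ -1.2053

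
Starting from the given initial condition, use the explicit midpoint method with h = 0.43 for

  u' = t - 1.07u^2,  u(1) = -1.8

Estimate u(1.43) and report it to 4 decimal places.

Midpoint: k1 = f(t_n, u_n); k2 = f(t_n + h/2, u_n + (h/2)·k1); u_{n+1} = u_n + h·k2.
t=1.000000, u=-1.800000:
  k1 = f(1.000000, -1.800000) = -2.466800
  k2 = f(1.215000, -2.330362) = -4.595728
  u ← -1.800000 + 0.43·(-4.595728) = -3.776163
u(1.43) ≈ -3.7762

-3.7762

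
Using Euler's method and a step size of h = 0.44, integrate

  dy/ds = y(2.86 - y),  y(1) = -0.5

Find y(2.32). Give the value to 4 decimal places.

-13.1574

Euler: y_{n+1} = y_n + h·f(s_n, y_n).
s=1.000000, y=-0.500000: f=-1.680000 → y ← -0.500000 + 0.44·(-1.680000) = -1.239200
s=1.440000, y=-1.239200: f=-5.079729 → y ← -1.239200 + 0.44·(-5.079729) = -3.474281
s=1.880000, y=-3.474281: f=-22.007068 → y ← -3.474281 + 0.44·(-22.007068) = -13.157391
y(2.32) ≈ -13.1574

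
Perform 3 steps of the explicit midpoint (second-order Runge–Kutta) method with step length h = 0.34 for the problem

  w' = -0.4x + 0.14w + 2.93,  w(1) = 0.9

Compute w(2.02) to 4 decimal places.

Midpoint: k1 = f(x_n, w_n); k2 = f(x_n + h/2, w_n + (h/2)·k1); w_{n+1} = w_n + h·k2.
x=1.000000, w=0.900000:
  k1 = f(1.000000, 0.900000) = 2.656000
  k2 = f(1.170000, 1.351520) = 2.651213
  w ← 0.900000 + 0.34·2.651213 = 1.801412
x=1.340000, w=1.801412:
  k1 = f(1.340000, 1.801412) = 2.646198
  k2 = f(1.510000, 2.251266) = 2.641177
  w ← 1.801412 + 0.34·2.641177 = 2.699413
x=1.680000, w=2.699413:
  k1 = f(1.680000, 2.699413) = 2.635918
  k2 = f(1.850000, 3.147519) = 2.630653
  w ← 2.699413 + 0.34·2.630653 = 3.593834
w(2.02) ≈ 3.5938

3.5938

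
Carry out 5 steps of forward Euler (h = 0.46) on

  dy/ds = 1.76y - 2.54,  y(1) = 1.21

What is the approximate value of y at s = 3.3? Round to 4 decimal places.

Euler: y_{n+1} = y_n + h·f(s_n, y_n).
s=1.000000, y=1.210000: f=-0.410400 → y ← 1.210000 + 0.46·(-0.410400) = 1.021216
s=1.460000, y=1.021216: f=-0.742660 → y ← 1.021216 + 0.46·(-0.742660) = 0.679592
s=1.920000, y=0.679592: f=-1.343917 → y ← 0.679592 + 0.46·(-1.343917) = 0.061391
s=2.380000, y=0.061391: f=-2.431953 → y ← 0.061391 + 0.46·(-2.431953) = -1.057308
s=2.840000, y=-1.057308: f=-4.400862 → y ← -1.057308 + 0.46·(-4.400862) = -3.081704
y(3.3) ≈ -3.0817

-3.0817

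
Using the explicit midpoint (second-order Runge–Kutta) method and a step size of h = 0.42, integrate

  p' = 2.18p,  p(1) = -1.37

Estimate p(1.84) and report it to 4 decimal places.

Midpoint: k1 = f(s_n, p_n); k2 = f(s_n + h/2, p_n + (h/2)·k1); p_{n+1} = p_n + h·k2.
s=1.000000, p=-1.370000:
  k1 = f(1.000000, -1.370000) = -2.986600
  k2 = f(1.210000, -1.997186) = -4.353865
  p ← -1.370000 + 0.42·(-4.353865) = -3.198624
s=1.420000, p=-3.198624:
  k1 = f(1.420000, -3.198624) = -6.972999
  k2 = f(1.630000, -4.662953) = -10.165238
  p ← -3.198624 + 0.42·(-10.165238) = -7.468024
p(1.84) ≈ -7.4680

-7.4680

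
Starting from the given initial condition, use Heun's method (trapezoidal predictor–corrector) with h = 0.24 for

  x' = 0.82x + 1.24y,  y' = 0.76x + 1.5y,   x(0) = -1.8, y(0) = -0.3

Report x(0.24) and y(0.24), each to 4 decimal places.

Heun on (x,y): k1 = f(t_n, state_n); k2 = f(t_n + h, state_n + h·k1); state_{n+1} = state_n + (h/2)·(k1 + k2).
0.000000: (-1.800000, -0.300000)
  k1 = (-1.848000, -1.818000)
  predictor → (-2.243520, -0.736320)
  k2 = (-2.752723, -2.809555)
  → (-2.352087, -0.855307)
(x(0.24), y(0.24)) ≈ (-2.3521, -0.8553)

-2.3521, -0.8553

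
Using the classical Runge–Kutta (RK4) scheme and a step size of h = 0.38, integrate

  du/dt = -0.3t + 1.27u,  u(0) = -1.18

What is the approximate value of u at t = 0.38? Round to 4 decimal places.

-1.9372

RK4: k1 = f(t_n, u_n); k2 = f(t_n + h/2, u_n + (h/2)·k1); k3 = f(t_n + h/2, u_n + (h/2)·k2); k4 = f(t_n + h, u_n + h·k3); u_{n+1} = u_n + (h/6)·(k1 + 2k2 + 2k3 + k4).
t=0.000000, u=-1.180000:
  k1 = f(0.000000, -1.180000) = -1.498600
  k2 = f(0.190000, -1.464734) = -1.917212
  k3 = f(0.190000, -1.544270) = -2.018223
  k4 = f(0.380000, -1.946925) = -2.586595
  u ← -1.180000 + (0.38/6)·(k1 + 2k2 + 2k3 + k4) = -1.937217
u(0.38) ≈ -1.9372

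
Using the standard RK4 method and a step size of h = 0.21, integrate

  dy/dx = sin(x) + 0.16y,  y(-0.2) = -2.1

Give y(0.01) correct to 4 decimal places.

RK4: k1 = f(x_n, y_n); k2 = f(x_n + h/2, y_n + (h/2)·k1); k3 = f(x_n + h/2, y_n + (h/2)·k2); k4 = f(x_n + h, y_n + h·k3); y_{n+1} = y_n + (h/6)·(k1 + 2k2 + 2k3 + k4).
x=-0.200000, y=-2.100000:
  k1 = f(-0.200000, -2.100000) = -0.534669
  k2 = f(-0.095000, -2.156140) = -0.439840
  k3 = f(-0.095000, -2.146183) = -0.438246
  k4 = f(0.010000, -2.192032) = -0.340725
  y ← -2.100000 + (0.21/6)·(k1 + 2k2 + 2k3 + k4) = -2.192105
y(0.01) ≈ -2.1921

-2.1921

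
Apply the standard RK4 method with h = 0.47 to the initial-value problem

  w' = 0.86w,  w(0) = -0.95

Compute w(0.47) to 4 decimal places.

RK4: k1 = f(x_n, w_n); k2 = f(x_n + h/2, w_n + (h/2)·k1); k3 = f(x_n + h/2, w_n + (h/2)·k2); k4 = f(x_n + h, w_n + h·k3); w_{n+1} = w_n + (h/6)·(k1 + 2k2 + 2k3 + k4).
x=0.000000, w=-0.950000:
  k1 = f(0.000000, -0.950000) = -0.817000
  k2 = f(0.235000, -1.141995) = -0.982116
  k3 = f(0.235000, -1.180797) = -1.015486
  k4 = f(0.470000, -1.427278) = -1.227459
  w ← -0.950000 + (0.47/6)·(k1 + 2k2 + 2k3 + k4) = -1.423107
w(0.47) ≈ -1.4231

-1.4231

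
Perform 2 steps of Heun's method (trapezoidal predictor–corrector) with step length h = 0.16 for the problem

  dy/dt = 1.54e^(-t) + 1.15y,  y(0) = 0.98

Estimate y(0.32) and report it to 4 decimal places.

1.9284

Heun: k1 = f(t_n, y_n); k2 = f(t_n + h, y_n + h·k1); y_{n+1} = y_n + (h/2)·(k1 + k2).
t=0.000000, y=0.980000:
  k1 = f(0.000000, 0.980000) = 2.667000
  k2 = f(0.160000, 1.406720) = 2.930029
  y ← 0.980000 + (0.16/2)·(2.667000 + 2.930029) = 1.427762
t=0.160000, y=1.427762:
  k1 = f(0.160000, 1.427762) = 2.954228
  k2 = f(0.320000, 1.900439) = 3.303774
  y ← 1.427762 + (0.16/2)·(2.954228 + 3.303774) = 1.928403
y(0.32) ≈ 1.9284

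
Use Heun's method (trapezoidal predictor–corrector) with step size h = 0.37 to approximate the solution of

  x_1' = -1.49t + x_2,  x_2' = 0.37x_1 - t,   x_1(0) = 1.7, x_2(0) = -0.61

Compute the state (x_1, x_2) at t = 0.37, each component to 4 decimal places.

1.4154, -0.4612

Heun on (x_1,x_2): k1 = f(t_n, state_n); k2 = f(t_n + h, state_n + h·k1); state_{n+1} = state_n + (h/2)·(k1 + k2).
0.000000: (1.700000, -0.610000)
  k1 = (-0.610000, 0.629000)
  predictor → (1.474300, -0.377270)
  k2 = (-0.928570, 0.175491)
  → (1.415365, -0.461169)
(x_1(0.37), x_2(0.37)) ≈ (1.4154, -0.4612)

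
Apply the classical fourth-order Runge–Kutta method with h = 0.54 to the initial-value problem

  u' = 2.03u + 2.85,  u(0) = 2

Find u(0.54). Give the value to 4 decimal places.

8.7287

RK4: k1 = f(s_n, u_n); k2 = f(s_n + h/2, u_n + (h/2)·k1); k3 = f(s_n + h/2, u_n + (h/2)·k2); k4 = f(s_n + h, u_n + h·k3); u_{n+1} = u_n + (h/6)·(k1 + 2k2 + 2k3 + k4).
s=0.000000, u=2.000000:
  k1 = f(0.000000, 2.000000) = 6.910000
  k2 = f(0.270000, 3.865700) = 10.697371
  k3 = f(0.270000, 4.888290) = 12.773229
  k4 = f(0.540000, 8.897544) = 20.912014
  u ← 2.000000 + (0.54/6)·(k1 + 2k2 + 2k3 + k4) = 8.728689
u(0.54) ≈ 8.7287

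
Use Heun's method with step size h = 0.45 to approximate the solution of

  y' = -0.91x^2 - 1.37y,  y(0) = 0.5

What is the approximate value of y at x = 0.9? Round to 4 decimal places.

-0.0411

Heun: k1 = f(x_n, y_n); k2 = f(x_n + h, y_n + h·k1); y_{n+1} = y_n + (h/2)·(k1 + k2).
x=0.000000, y=0.500000:
  k1 = f(0.000000, 0.500000) = -0.685000
  k2 = f(0.450000, 0.191750) = -0.446972
  y ← 0.500000 + (0.45/2)·(-0.685000 + (-0.446972)) = 0.245306
x=0.450000, y=0.245306:
  k1 = f(0.450000, 0.245306) = -0.520344
  k2 = f(0.900000, 0.011151) = -0.752377
  y ← 0.245306 + (0.45/2)·(-0.520344 + (-0.752377)) = -0.041056
y(0.9) ≈ -0.0411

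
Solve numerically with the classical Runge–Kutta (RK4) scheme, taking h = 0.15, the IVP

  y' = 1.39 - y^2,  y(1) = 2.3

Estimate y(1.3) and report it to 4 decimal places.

RK4: k1 = f(t_n, y_n); k2 = f(t_n + h/2, y_n + (h/2)·k1); k3 = f(t_n + h/2, y_n + (h/2)·k2); k4 = f(t_n + h, y_n + h·k3); y_{n+1} = y_n + (h/6)·(k1 + 2k2 + 2k3 + k4).
t=1.000000, y=2.300000:
  k1 = f(1.000000, 2.300000) = -3.900000
  k2 = f(1.075000, 2.007500) = -2.640056
  k3 = f(1.075000, 2.101996) = -3.028386
  k4 = f(1.150000, 1.845742) = -2.016764
  y ← 2.300000 + (0.15/6)·(k1 + 2k2 + 2k3 + k4) = 1.868659
t=1.150000, y=1.868659:
  k1 = f(1.150000, 1.868659) = -2.101886
  k2 = f(1.225000, 1.711017) = -1.537580
  k3 = f(1.225000, 1.753340) = -1.684202
  k4 = f(1.300000, 1.616028) = -1.221548
  y ← 1.868659 + (0.15/6)·(k1 + 2k2 + 2k3 + k4) = 1.624484
y(1.3) ≈ 1.6245

1.6245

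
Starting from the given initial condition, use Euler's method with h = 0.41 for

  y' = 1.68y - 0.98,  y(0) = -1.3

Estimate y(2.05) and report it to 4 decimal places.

-25.2880

Euler: y_{n+1} = y_n + h·f(t_n, y_n).
t=0.000000, y=-1.300000: f=-3.164000 → y ← -1.300000 + 0.41·(-3.164000) = -2.597240
t=0.410000, y=-2.597240: f=-5.343363 → y ← -2.597240 + 0.41·(-5.343363) = -4.788019
t=0.820000, y=-4.788019: f=-9.023872 → y ← -4.788019 + 0.41·(-9.023872) = -8.487806
t=1.230000, y=-8.487806: f=-15.239515 → y ← -8.487806 + 0.41·(-15.239515) = -14.736007
t=1.640000, y=-14.736007: f=-25.736492 → y ← -14.736007 + 0.41·(-25.736492) = -25.287969
y(2.05) ≈ -25.2880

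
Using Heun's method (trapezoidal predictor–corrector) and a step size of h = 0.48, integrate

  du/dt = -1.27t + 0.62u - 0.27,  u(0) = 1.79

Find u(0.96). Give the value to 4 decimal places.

2.1957

Heun: k1 = f(t_n, u_n); k2 = f(t_n + h, u_n + h·k1); u_{n+1} = u_n + (h/2)·(k1 + k2).
t=0.000000, u=1.790000:
  k1 = f(0.000000, 1.790000) = 0.839800
  k2 = f(0.480000, 2.193104) = 0.480124
  u ← 1.790000 + (0.48/2)·(0.839800 + 0.480124) = 2.106782
t=0.480000, u=2.106782:
  k1 = f(0.480000, 2.106782) = 0.426605
  k2 = f(0.960000, 2.311552) = -0.056038
  u ← 2.106782 + (0.48/2)·(0.426605 + (-0.056038)) = 2.195718
u(0.96) ≈ 2.1957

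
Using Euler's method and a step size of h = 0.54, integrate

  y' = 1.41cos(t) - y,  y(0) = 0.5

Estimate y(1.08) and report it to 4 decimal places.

Euler: y_{n+1} = y_n + h·f(t_n, y_n).
t=0.000000, y=0.500000: f=0.910000 → y ← 0.500000 + 0.54·0.910000 = 0.991400
t=0.540000, y=0.991400: f=0.217969 → y ← 0.991400 + 0.54·0.217969 = 1.109103
y(1.08) ≈ 1.1091

1.1091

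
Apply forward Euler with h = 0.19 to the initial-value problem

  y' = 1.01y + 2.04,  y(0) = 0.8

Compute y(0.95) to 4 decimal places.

4.7631

Euler: y_{n+1} = y_n + h·f(x_n, y_n).
x=0.000000, y=0.800000: f=2.848000 → y ← 0.800000 + 0.19·2.848000 = 1.341120
x=0.190000, y=1.341120: f=3.394531 → y ← 1.341120 + 0.19·3.394531 = 1.986081
x=0.380000, y=1.986081: f=4.045942 → y ← 1.986081 + 0.19·4.045942 = 2.754810
x=0.570000, y=2.754810: f=4.822358 → y ← 2.754810 + 0.19·4.822358 = 3.671058
x=0.760000, y=3.671058: f=5.747768 → y ← 3.671058 + 0.19·5.747768 = 4.763134
y(0.95) ≈ 4.7631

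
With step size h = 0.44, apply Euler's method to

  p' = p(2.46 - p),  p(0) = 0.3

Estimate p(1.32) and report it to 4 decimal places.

1.7219

Euler: p_{n+1} = p_n + h·f(t_n, p_n).
t=0.000000, p=0.300000: f=0.648000 → p ← 0.300000 + 0.44·0.648000 = 0.585120
t=0.440000, p=0.585120: f=1.097030 → p ← 0.585120 + 0.44·1.097030 = 1.067813
t=0.880000, p=1.067813: f=1.486595 → p ← 1.067813 + 0.44·1.486595 = 1.721915
p(1.32) ≈ 1.7219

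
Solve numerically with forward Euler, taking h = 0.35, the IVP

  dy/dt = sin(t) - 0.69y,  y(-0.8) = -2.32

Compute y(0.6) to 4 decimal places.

Euler: y_{n+1} = y_n + h·f(t_n, y_n).
t=-0.800000, y=-2.320000: f=0.883444 → y ← -2.320000 + 0.35·0.883444 = -2.010795
t=-0.450000, y=-2.010795: f=0.952483 → y ← -2.010795 + 0.35·0.952483 = -1.677426
t=-0.100000, y=-1.677426: f=1.057590 → y ← -1.677426 + 0.35·1.057590 = -1.307269
t=0.250000, y=-1.307269: f=1.149420 → y ← -1.307269 + 0.35·1.149420 = -0.904972
y(0.6) ≈ -0.9050

-0.9050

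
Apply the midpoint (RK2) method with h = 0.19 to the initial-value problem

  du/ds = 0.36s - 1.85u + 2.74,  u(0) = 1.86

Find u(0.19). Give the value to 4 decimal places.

1.7567

Midpoint: k1 = f(s_n, u_n); k2 = f(s_n + h/2, u_n + (h/2)·k1); u_{n+1} = u_n + h·k2.
s=0.000000, u=1.860000:
  k1 = f(0.000000, 1.860000) = -0.701000
  k2 = f(0.095000, 1.793405) = -0.543599
  u ← 1.860000 + 0.19·(-0.543599) = 1.756716
u(0.19) ≈ 1.7567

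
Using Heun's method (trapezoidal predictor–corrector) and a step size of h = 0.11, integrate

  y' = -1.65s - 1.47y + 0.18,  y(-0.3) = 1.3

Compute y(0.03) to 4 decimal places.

Heun: k1 = f(s_n, y_n); k2 = f(s_n + h, y_n + h·k1); y_{n+1} = y_n + (h/2)·(k1 + k2).
s=-0.300000, y=1.300000:
  k1 = f(-0.300000, 1.300000) = -1.236000
  k2 = f(-0.190000, 1.164040) = -1.217639
  y ← 1.300000 + (0.11/2)·(-1.236000 + (-1.217639)) = 1.165050
s=-0.190000, y=1.165050:
  k1 = f(-0.190000, 1.165050) = -1.219123
  k2 = f(-0.080000, 1.030946) = -1.203491
  y ← 1.165050 + (0.11/2)·(-1.219123 + (-1.203491)) = 1.031806
s=-0.080000, y=1.031806:
  k1 = f(-0.080000, 1.031806) = -1.204755
  k2 = f(0.030000, 0.899283) = -1.191446
  y ← 1.031806 + (0.11/2)·(-1.204755 + (-1.191446)) = 0.900015
y(0.03) ≈ 0.9000

0.9000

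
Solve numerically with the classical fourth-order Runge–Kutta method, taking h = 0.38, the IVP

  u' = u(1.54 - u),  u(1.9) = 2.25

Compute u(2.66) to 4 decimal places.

1.7081

RK4: k1 = f(x_n, u_n); k2 = f(x_n + h/2, u_n + (h/2)·k1); k3 = f(x_n + h/2, u_n + (h/2)·k2); k4 = f(x_n + h, u_n + h·k3); u_{n+1} = u_n + (h/6)·(k1 + 2k2 + 2k3 + k4).
x=1.900000, u=2.250000:
  k1 = f(1.900000, 2.250000) = -1.597500
  k2 = f(2.090000, 1.946475) = -0.791193
  k3 = f(2.090000, 2.099673) = -1.175131
  k4 = f(2.280000, 1.803450) = -0.475119
  u ← 2.250000 + (0.38/6)·(k1 + 2k2 + 2k3 + k4) = 1.869666
x=2.280000, u=1.869666:
  k1 = f(2.280000, 1.869666) = -0.616366
  k2 = f(2.470000, 1.752557) = -0.372518
  k3 = f(2.470000, 1.798888) = -0.465710
  k4 = f(2.660000, 1.692696) = -0.258469
  u ← 1.869666 + (0.38/6)·(k1 + 2k2 + 2k3 + k4) = 1.708085
u(2.66) ≈ 1.7081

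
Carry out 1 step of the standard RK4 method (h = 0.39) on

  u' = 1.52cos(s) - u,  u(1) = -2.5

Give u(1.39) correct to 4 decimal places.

RK4: k1 = f(s_n, u_n); k2 = f(s_n + h/2, u_n + (h/2)·k1); k3 = f(s_n + h/2, u_n + (h/2)·k2); k4 = f(s_n + h, u_n + h·k3); u_{n+1} = u_n + (h/6)·(k1 + 2k2 + 2k3 + k4).
s=1.000000, u=-2.500000:
  k1 = f(1.000000, -2.500000) = 3.321260
  k2 = f(1.195000, -1.852354) = 2.410215
  k3 = f(1.195000, -2.030008) = 2.587868
  k4 = f(1.390000, -1.490731) = 1.764047
  u ← -2.500000 + (0.39/6)·(k1 + 2k2 + 2k3 + k4) = -1.519704
u(1.39) ≈ -1.5197

-1.5197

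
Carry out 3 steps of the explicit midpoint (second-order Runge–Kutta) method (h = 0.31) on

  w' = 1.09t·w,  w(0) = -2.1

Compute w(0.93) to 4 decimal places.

Midpoint: k1 = f(t_n, w_n); k2 = f(t_n + h/2, w_n + (h/2)·k1); w_{n+1} = w_n + h·k2.
t=0.000000, w=-2.100000:
  k1 = f(0.000000, -2.100000) = 0.000000
  k2 = f(0.155000, -2.100000) = -0.354795
  w ← -2.100000 + 0.31·(-0.354795) = -2.209986
t=0.310000, w=-2.209986:
  k1 = f(0.310000, -2.209986) = -0.746754
  k2 = f(0.465000, -2.325733) = -1.178798
  w ← -2.209986 + 0.31·(-1.178798) = -2.575414
t=0.620000, w=-2.575414:
  k1 = f(0.620000, -2.575414) = -1.740465
  k2 = f(0.775000, -2.845186) = -2.403471
  w ← -2.575414 + 0.31·(-2.403471) = -3.320490
w(0.93) ≈ -3.3205

-3.3205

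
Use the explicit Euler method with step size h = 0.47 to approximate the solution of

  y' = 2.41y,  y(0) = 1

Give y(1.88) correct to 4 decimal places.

20.6880

Euler: y_{n+1} = y_n + h·f(t_n, y_n).
t=0.000000, y=1.000000: f=2.410000 → y ← 1.000000 + 0.47·2.410000 = 2.132700
t=0.470000, y=2.132700: f=5.139807 → y ← 2.132700 + 0.47·5.139807 = 4.548409
t=0.940000, y=4.548409: f=10.961666 → y ← 4.548409 + 0.47·10.961666 = 9.700392
t=1.410000, y=9.700392: f=23.377946 → y ← 9.700392 + 0.47·23.377946 = 20.688027
y(1.88) ≈ 20.6880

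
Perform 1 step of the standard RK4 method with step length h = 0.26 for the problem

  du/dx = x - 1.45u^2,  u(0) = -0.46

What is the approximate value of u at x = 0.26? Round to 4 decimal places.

RK4: k1 = f(x_n, u_n); k2 = f(x_n + h/2, u_n + (h/2)·k1); k3 = f(x_n + h/2, u_n + (h/2)·k2); k4 = f(x_n + h, u_n + h·k3); u_{n+1} = u_n + (h/6)·(k1 + 2k2 + 2k3 + k4).
x=0.000000, u=-0.460000:
  k1 = f(0.000000, -0.460000) = -0.306820
  k2 = f(0.130000, -0.499887) = -0.232336
  k3 = f(0.130000, -0.490204) = -0.218434
  k4 = f(0.260000, -0.516793) = -0.127259
  u ← -0.460000 + (0.26/6)·(k1 + 2k2 + 2k3 + k4) = -0.517877
u(0.26) ≈ -0.5179

-0.5179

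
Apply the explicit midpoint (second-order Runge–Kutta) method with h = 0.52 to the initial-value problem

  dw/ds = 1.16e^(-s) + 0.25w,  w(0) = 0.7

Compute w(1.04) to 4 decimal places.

1.7812

Midpoint: k1 = f(s_n, w_n); k2 = f(s_n + h/2, w_n + (h/2)·k1); w_{n+1} = w_n + h·k2.
s=0.000000, w=0.700000:
  k1 = f(0.000000, 0.700000) = 1.335000
  k2 = f(0.260000, 1.047100) = 1.156195
  w ← 0.700000 + 0.52·1.156195 = 1.301221
s=0.520000, w=1.301221:
  k1 = f(0.520000, 1.301221) = 1.014949
  k2 = f(0.780000, 1.565108) = 0.923028
  w ← 1.301221 + 0.52·0.923028 = 1.781196
w(1.04) ≈ 1.7812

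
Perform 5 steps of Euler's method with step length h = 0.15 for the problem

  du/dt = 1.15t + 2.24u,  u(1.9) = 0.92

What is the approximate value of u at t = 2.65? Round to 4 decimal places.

7.4534

Euler: u_{n+1} = u_n + h·f(t_n, u_n).
t=1.900000, u=0.920000: f=4.245800 → u ← 0.920000 + 0.15·4.245800 = 1.556870
t=2.050000, u=1.556870: f=5.844889 → u ← 1.556870 + 0.15·5.844889 = 2.433603
t=2.200000, u=2.433603: f=7.981271 → u ← 2.433603 + 0.15·7.981271 = 3.630794
t=2.350000, u=3.630794: f=10.835479 → u ← 3.630794 + 0.15·10.835479 = 5.256116
t=2.500000, u=5.256116: f=14.648699 → u ← 5.256116 + 0.15·14.648699 = 7.453421
u(2.65) ≈ 7.4534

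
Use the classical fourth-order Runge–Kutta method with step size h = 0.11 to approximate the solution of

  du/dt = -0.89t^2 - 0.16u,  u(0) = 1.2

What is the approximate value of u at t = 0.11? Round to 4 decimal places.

1.1787

RK4: k1 = f(t_n, u_n); k2 = f(t_n + h/2, u_n + (h/2)·k1); k3 = f(t_n + h/2, u_n + (h/2)·k2); k4 = f(t_n + h, u_n + h·k3); u_{n+1} = u_n + (h/6)·(k1 + 2k2 + 2k3 + k4).
t=0.000000, u=1.200000:
  k1 = f(0.000000, 1.200000) = -0.192000
  k2 = f(0.055000, 1.189440) = -0.193003
  k3 = f(0.055000, 1.189385) = -0.192994
  k4 = f(0.110000, 1.178771) = -0.199372
  u ← 1.200000 + (0.11/6)·(k1 + 2k2 + 2k3 + k4) = 1.178672
u(0.11) ≈ 1.1787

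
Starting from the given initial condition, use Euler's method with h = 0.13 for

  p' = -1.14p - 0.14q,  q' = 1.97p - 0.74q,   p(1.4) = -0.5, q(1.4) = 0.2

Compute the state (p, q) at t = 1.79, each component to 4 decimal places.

-0.3113, -0.1503

Euler on (p,q): p_{n+1} = p_n + h·p', q_{n+1} = q_n + h·q'.
1.400000: (-0.500000, 0.200000); f=(0.542000, -1.133000) → (-0.429540, 0.052710)
1.530000: (-0.429540, 0.052710); f=(0.482296, -0.885199) → (-0.366841, -0.062366)
1.660000: (-0.366841, -0.062366); f=(0.426931, -0.676527) → (-0.311341, -0.150314)
(p(1.79), q(1.79)) ≈ (-0.3113, -0.1503)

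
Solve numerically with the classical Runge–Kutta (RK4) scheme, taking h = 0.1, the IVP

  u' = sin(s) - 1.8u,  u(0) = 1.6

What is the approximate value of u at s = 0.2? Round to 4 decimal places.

1.1340

RK4: k1 = f(s_n, u_n); k2 = f(s_n + h/2, u_n + (h/2)·k1); k3 = f(s_n + h/2, u_n + (h/2)·k2); k4 = f(s_n + h, u_n + h·k3); u_{n+1} = u_n + (h/6)·(k1 + 2k2 + 2k3 + k4).
s=0.000000, u=1.600000:
  k1 = f(0.000000, 1.600000) = -2.880000
  k2 = f(0.050000, 1.456000) = -2.570821
  k3 = f(0.050000, 1.471459) = -2.598647
  k4 = f(0.100000, 1.340135) = -2.312410
  u ← 1.600000 + (0.1/6)·(k1 + 2k2 + 2k3 + k4) = 1.341144
s=0.100000, u=1.341144:
  k1 = f(0.100000, 1.341144) = -2.314226
  k2 = f(0.150000, 1.225433) = -2.056341
  k3 = f(0.150000, 1.238327) = -2.079551
  k4 = f(0.200000, 1.133189) = -1.841071
  u ← 1.341144 + (0.1/6)·(k1 + 2k2 + 2k3 + k4) = 1.134026
u(0.2) ≈ 1.1340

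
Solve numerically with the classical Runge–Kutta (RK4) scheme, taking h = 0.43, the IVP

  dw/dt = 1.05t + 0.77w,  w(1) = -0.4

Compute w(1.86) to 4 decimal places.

RK4: k1 = f(t_n, w_n); k2 = f(t_n + h/2, w_n + (h/2)·k1); k3 = f(t_n + h/2, w_n + (h/2)·k2); k4 = f(t_n + h, w_n + h·k3); w_{n+1} = w_n + (h/6)·(k1 + 2k2 + 2k3 + k4).
t=1.000000, w=-0.400000:
  k1 = f(1.000000, -0.400000) = 0.742000
  k2 = f(1.215000, -0.240470) = 1.090588
  k3 = f(1.215000, -0.165524) = 1.148297
  k4 = f(1.430000, 0.093768) = 1.573701
  w ← -0.400000 + (0.43/6)·(k1 + 2k2 + 2k3 + k4) = 0.086865
t=1.430000, w=0.086865:
  k1 = f(1.430000, 0.086865) = 1.568386
  k2 = f(1.645000, 0.424068) = 2.053783
  k3 = f(1.645000, 0.528429) = 2.134140
  k4 = f(1.860000, 1.004546) = 2.726500
  w ← 0.086865 + (0.43/6)·(k1 + 2k2 + 2k3 + k4) = 0.994935
w(1.86) ≈ 0.9949

0.9949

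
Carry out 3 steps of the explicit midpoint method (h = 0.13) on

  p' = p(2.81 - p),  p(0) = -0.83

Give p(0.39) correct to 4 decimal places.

Midpoint: k1 = f(s_n, p_n); k2 = f(s_n + h/2, p_n + (h/2)·k1); p_{n+1} = p_n + h·k2.
s=0.000000, p=-0.830000:
  k1 = f(0.000000, -0.830000) = -3.021200
  k2 = f(0.065000, -1.026378) = -3.937574
  p ← -0.830000 + 0.13·(-3.937574) = -1.341885
s=0.130000, p=-1.341885:
  k1 = f(0.130000, -1.341885) = -5.571350
  k2 = f(0.195000, -1.704022) = -7.691995
  p ← -1.341885 + 0.13·(-7.691995) = -2.341844
s=0.260000, p=-2.341844:
  k1 = f(0.260000, -2.341844) = -12.064815
  k2 = f(0.325000, -3.126057) = -18.556452
  p ← -2.341844 + 0.13·(-18.556452) = -4.754183
p(0.39) ≈ -4.7542

-4.7542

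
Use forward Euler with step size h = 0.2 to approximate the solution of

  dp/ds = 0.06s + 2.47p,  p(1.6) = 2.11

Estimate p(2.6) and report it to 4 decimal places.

Euler: p_{n+1} = p_n + h·f(s_n, p_n).
s=1.600000, p=2.110000: f=5.307700 → p ← 2.110000 + 0.2·5.307700 = 3.171540
s=1.800000, p=3.171540: f=7.941704 → p ← 3.171540 + 0.2·7.941704 = 4.759881
s=2.000000, p=4.759881: f=11.876905 → p ← 4.759881 + 0.2·11.876905 = 7.135262
s=2.200000, p=7.135262: f=17.756097 → p ← 7.135262 + 0.2·17.756097 = 10.686481
s=2.400000, p=10.686481: f=26.539609 → p ← 10.686481 + 0.2·26.539609 = 15.994403
p(2.6) ≈ 15.9944

15.9944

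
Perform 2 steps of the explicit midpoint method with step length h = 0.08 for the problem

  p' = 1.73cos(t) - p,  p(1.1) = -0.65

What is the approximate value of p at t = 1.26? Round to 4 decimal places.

-0.4575

Midpoint: k1 = f(t_n, p_n); k2 = f(t_n + h/2, p_n + (h/2)·k1); p_{n+1} = p_n + h·k2.
t=1.100000, p=-0.650000:
  k1 = f(1.100000, -0.650000) = 1.434721
  k2 = f(1.140000, -0.592611) = 1.315050
  p ← -0.650000 + 0.08·1.315050 = -0.544796
t=1.180000, p=-0.544796:
  k1 = f(1.180000, -0.544796) = 1.203796
  k2 = f(1.220000, -0.496644) = 1.091151
  p ← -0.544796 + 0.08·1.091151 = -0.457504
p(1.26) ≈ -0.4575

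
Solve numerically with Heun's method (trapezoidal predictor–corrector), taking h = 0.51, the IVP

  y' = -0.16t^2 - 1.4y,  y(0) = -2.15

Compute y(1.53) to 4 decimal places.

-0.4756

Heun: k1 = f(t_n, y_n); k2 = f(t_n + h, y_n + h·k1); y_{n+1} = y_n + (h/2)·(k1 + k2).
t=0.000000, y=-2.150000:
  k1 = f(0.000000, -2.150000) = 3.010000
  k2 = f(0.510000, -0.614900) = 0.819244
  y ← -2.150000 + (0.51/2)·(3.010000 + 0.819244) = -1.173543
t=0.510000, y=-1.173543:
  k1 = f(0.510000, -1.173543) = 1.601344
  k2 = f(1.020000, -0.356857) = 0.333136
  y ← -1.173543 + (0.51/2)·(1.601344 + 0.333136) = -0.680250
t=1.020000, y=-0.680250:
  k1 = f(1.020000, -0.680250) = 0.785886
  k2 = f(1.530000, -0.279448) = 0.016684
  y ← -0.680250 + (0.51/2)·(0.785886 + 0.016684) = -0.475595
y(1.53) ≈ -0.4756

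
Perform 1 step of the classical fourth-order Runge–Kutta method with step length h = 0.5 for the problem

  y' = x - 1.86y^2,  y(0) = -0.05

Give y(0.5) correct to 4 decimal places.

0.0729

RK4: k1 = f(x_n, y_n); k2 = f(x_n + h/2, y_n + (h/2)·k1); k3 = f(x_n + h/2, y_n + (h/2)·k2); k4 = f(x_n + h, y_n + h·k3); y_{n+1} = y_n + (h/6)·(k1 + 2k2 + 2k3 + k4).
x=0.000000, y=-0.050000:
  k1 = f(0.000000, -0.050000) = -0.004650
  k2 = f(0.250000, -0.051162) = 0.245131
  k3 = f(0.250000, 0.011283) = 0.249763
  k4 = f(0.500000, 0.074882) = 0.489571
  y ← -0.050000 + (0.5/6)·(k1 + 2k2 + 2k3 + k4) = 0.072892
y(0.5) ≈ 0.0729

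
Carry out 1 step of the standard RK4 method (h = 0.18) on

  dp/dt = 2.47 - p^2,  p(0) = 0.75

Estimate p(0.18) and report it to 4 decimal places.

1.0455

RK4: k1 = f(t_n, p_n); k2 = f(t_n + h/2, p_n + (h/2)·k1); k3 = f(t_n + h/2, p_n + (h/2)·k2); k4 = f(t_n + h, p_n + h·k3); p_{n+1} = p_n + (h/6)·(k1 + 2k2 + 2k3 + k4).
t=0.000000, p=0.750000:
  k1 = f(0.000000, 0.750000) = 1.907500
  k2 = f(0.090000, 0.921675) = 1.620515
  k3 = f(0.090000, 0.895846) = 1.667459
  k4 = f(0.180000, 1.050143) = 1.367200
  p ← 0.750000 + (0.18/6)·(k1 + 2k2 + 2k3 + k4) = 1.045519
p(0.18) ≈ 1.0455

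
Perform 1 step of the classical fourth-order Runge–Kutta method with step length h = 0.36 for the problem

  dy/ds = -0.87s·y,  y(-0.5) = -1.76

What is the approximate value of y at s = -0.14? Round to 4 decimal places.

-1.9455

RK4: k1 = f(s_n, y_n); k2 = f(s_n + h/2, y_n + (h/2)·k1); k3 = f(s_n + h/2, y_n + (h/2)·k2); k4 = f(s_n + h, y_n + h·k3); y_{n+1} = y_n + (h/6)·(k1 + 2k2 + 2k3 + k4).
s=-0.500000, y=-1.760000:
  k1 = f(-0.500000, -1.760000) = -0.765600
  k2 = f(-0.320000, -1.897808) = -0.528350
  k3 = f(-0.320000, -1.855103) = -0.516461
  k4 = f(-0.140000, -1.945926) = -0.237014
  y ← -1.760000 + (0.36/6)·(k1 + 2k2 + 2k3 + k4) = -1.945534
y(-0.14) ≈ -1.9455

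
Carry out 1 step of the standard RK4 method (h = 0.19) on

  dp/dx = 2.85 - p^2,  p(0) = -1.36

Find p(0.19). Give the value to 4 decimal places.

-1.1151

RK4: k1 = f(x_n, p_n); k2 = f(x_n + h/2, p_n + (h/2)·k1); k3 = f(x_n + h/2, p_n + (h/2)·k2); k4 = f(x_n + h, p_n + h·k3); p_{n+1} = p_n + (h/6)·(k1 + 2k2 + 2k3 + k4).
x=0.000000, p=-1.360000:
  k1 = f(0.000000, -1.360000) = 1.000400
  k2 = f(0.095000, -1.264962) = 1.249871
  k3 = f(0.095000, -1.241262) = 1.309268
  k4 = f(0.190000, -1.111239) = 1.615148
  p ← -1.360000 + (0.19/6)·(k1 + 2k2 + 2k3 + k4) = -1.115096
p(0.19) ≈ -1.1151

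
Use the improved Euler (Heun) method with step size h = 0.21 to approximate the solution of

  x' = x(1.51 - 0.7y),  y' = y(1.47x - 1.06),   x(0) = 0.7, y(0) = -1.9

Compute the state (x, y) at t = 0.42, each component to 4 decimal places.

2.2812, -2.6312

Heun on (x,y): k1 = f(t_n, state_n); k2 = f(t_n + h, state_n + h·k1); state_{n+1} = state_n + (h/2)·(k1 + k2).
0.000000: (0.700000, -1.900000)
  k1 = (1.988000, 0.058900)
  predictor → (1.117480, -1.887631)
  k2 = (3.163968, -1.099914)
  → (1.240957, -2.009306)
0.210000: (1.240957, -2.009306)
  k1 = (3.619268, -1.535525)
  predictor → (2.001003, -2.331767)
  k2 = (6.287625, -4.387159)
  → (2.281180, -2.631188)
(x(0.42), y(0.42)) ≈ (2.2812, -2.6312)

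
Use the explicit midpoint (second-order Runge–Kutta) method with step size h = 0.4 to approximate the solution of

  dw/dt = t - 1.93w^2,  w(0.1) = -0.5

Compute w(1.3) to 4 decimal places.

Midpoint: k1 = f(t_n, w_n); k2 = f(t_n + h/2, w_n + (h/2)·k1); w_{n+1} = w_n + h·k2.
t=0.100000, w=-0.500000:
  k1 = f(0.100000, -0.500000) = -0.382500
  k2 = f(0.300000, -0.576500) = -0.341440
  w ← -0.500000 + 0.4·(-0.341440) = -0.636576
t=0.500000, w=-0.636576:
  k1 = f(0.500000, -0.636576) = -0.282092
  k2 = f(0.700000, -0.692994) = -0.226865
  w ← -0.636576 + 0.4·(-0.226865) = -0.727322
t=0.900000, w=-0.727322:
  k1 = f(0.900000, -0.727322) = -0.120965
  k2 = f(1.100000, -0.751515) = 0.009984
  w ← -0.727322 + 0.4·0.009984 = -0.723328
w(1.3) ≈ -0.7233

-0.7233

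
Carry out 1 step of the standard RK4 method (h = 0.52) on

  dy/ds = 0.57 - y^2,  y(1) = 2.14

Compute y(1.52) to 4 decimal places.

RK4: k1 = f(s_n, y_n); k2 = f(s_n + h/2, y_n + (h/2)·k1); k3 = f(s_n + h/2, y_n + (h/2)·k2); k4 = f(s_n + h, y_n + h·k3); y_{n+1} = y_n + (h/6)·(k1 + 2k2 + 2k3 + k4).
s=1.000000, y=2.140000:
  k1 = f(1.000000, 2.140000) = -4.009600
  k2 = f(1.260000, 1.097504) = -0.634515
  k3 = f(1.260000, 1.975026) = -3.330728
  k4 = f(1.520000, 0.408021) = 0.403519
  y ← 2.140000 + (0.52/6)·(k1 + 2k2 + 2k3 + k4) = 1.140164
y(1.52) ≈ 1.1402

1.1402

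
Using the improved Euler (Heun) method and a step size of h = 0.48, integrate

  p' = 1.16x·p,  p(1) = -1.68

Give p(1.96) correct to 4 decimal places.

-7.7646

Heun: k1 = f(x_n, p_n); k2 = f(x_n + h, p_n + h·k1); p_{n+1} = p_n + (h/2)·(k1 + k2).
x=1.000000, p=-1.680000:
  k1 = f(1.000000, -1.680000) = -1.948800
  k2 = f(1.480000, -2.615424) = -4.490160
  p ← -1.680000 + (0.48/2)·(-1.948800 + (-4.490160)) = -3.225350
x=1.480000, p=-3.225350:
  k1 = f(1.480000, -3.225350) = -5.537282
  k2 = f(1.960000, -5.883246) = -13.376147
  p ← -3.225350 + (0.48/2)·(-5.537282 + (-13.376147)) = -7.764573
p(1.96) ≈ -7.7646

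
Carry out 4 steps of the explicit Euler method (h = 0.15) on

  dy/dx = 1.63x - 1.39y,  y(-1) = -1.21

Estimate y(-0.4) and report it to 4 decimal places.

-0.9963

Euler: y_{n+1} = y_n + h·f(x_n, y_n).
x=-1.000000, y=-1.210000: f=0.051900 → y ← -1.210000 + 0.15·0.051900 = -1.202215
x=-0.850000, y=-1.202215: f=0.285579 → y ← -1.202215 + 0.15·0.285579 = -1.159378
x=-0.700000, y=-1.159378: f=0.470536 → y ← -1.159378 + 0.15·0.470536 = -1.088798
x=-0.550000, y=-1.088798: f=0.616929 → y ← -1.088798 + 0.15·0.616929 = -0.996258
y(-0.4) ≈ -0.9963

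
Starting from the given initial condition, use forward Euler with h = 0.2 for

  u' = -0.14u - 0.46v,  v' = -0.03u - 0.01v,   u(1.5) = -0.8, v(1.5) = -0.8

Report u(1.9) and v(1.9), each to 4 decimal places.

-0.6113, -0.7878

Euler on (u,v): u_{n+1} = u_n + h·u', v_{n+1} = v_n + h·v'.
1.500000: (-0.800000, -0.800000); f=(0.480000, 0.032000) → (-0.704000, -0.793600)
1.700000: (-0.704000, -0.793600); f=(0.463616, 0.029056) → (-0.611277, -0.787789)
(u(1.9), v(1.9)) ≈ (-0.6113, -0.7878)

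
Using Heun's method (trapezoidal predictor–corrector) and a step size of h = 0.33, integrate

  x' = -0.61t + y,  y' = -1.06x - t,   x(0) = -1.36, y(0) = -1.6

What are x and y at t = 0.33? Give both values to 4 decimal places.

Heun on (x,y): k1 = f(t_n, state_n); k2 = f(t_n + h, state_n + h·k1); state_{n+1} = state_n + (h/2)·(k1 + k2).
0.000000: (-1.360000, -1.600000)
  k1 = (-1.600000, 1.441600)
  predictor → (-1.888000, -1.124272)
  k2 = (-1.325572, 1.671280)
  → (-1.842719, -1.086375)
(x(0.33), y(0.33)) ≈ (-1.8427, -1.0864)

-1.8427, -1.0864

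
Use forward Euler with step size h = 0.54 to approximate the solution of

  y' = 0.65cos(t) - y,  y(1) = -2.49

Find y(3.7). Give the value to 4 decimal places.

-0.5689

Euler: y_{n+1} = y_n + h·f(t_n, y_n).
t=1.000000, y=-2.490000: f=2.841196 → y ← -2.490000 + 0.54·2.841196 = -0.955754
t=1.540000, y=-0.955754: f=0.975768 → y ← -0.955754 + 0.54·0.975768 = -0.428839
t=2.080000, y=-0.428839: f=0.111976 → y ← -0.428839 + 0.54·0.111976 = -0.368372
t=2.620000, y=-0.368372: f=-0.195195 → y ← -0.368372 + 0.54·(-0.195195) = -0.473778
t=3.160000, y=-0.473778: f=-0.176112 → y ← -0.473778 + 0.54·(-0.176112) = -0.568878
y(3.7) ≈ -0.5689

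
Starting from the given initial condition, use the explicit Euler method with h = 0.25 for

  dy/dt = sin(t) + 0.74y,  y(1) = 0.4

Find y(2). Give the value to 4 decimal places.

2.0134

Euler: y_{n+1} = y_n + h·f(t_n, y_n).
t=1.000000, y=0.400000: f=1.137471 → y ← 0.400000 + 0.25·1.137471 = 0.684368
t=1.250000, y=0.684368: f=1.455417 → y ← 0.684368 + 0.25·1.455417 = 1.048222
t=1.500000, y=1.048222: f=1.773179 → y ← 1.048222 + 0.25·1.773179 = 1.491517
t=1.750000, y=1.491517: f=2.087708 → y ← 1.491517 + 0.25·2.087708 = 2.013444
y(2) ≈ 2.0134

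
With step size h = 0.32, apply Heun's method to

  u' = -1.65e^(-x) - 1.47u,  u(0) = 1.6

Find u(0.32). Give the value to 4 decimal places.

0.6929

Heun: k1 = f(x_n, u_n); k2 = f(x_n + h, u_n + h·k1); u_{n+1} = u_n + (h/2)·(k1 + k2).
x=0.000000, u=1.600000:
  k1 = f(0.000000, 1.600000) = -4.002000
  k2 = f(0.320000, 0.319360) = -1.667605
  u ← 1.600000 + (0.32/2)·(-4.002000 + (-1.667605)) = 0.692863
u(0.32) ≈ 0.6929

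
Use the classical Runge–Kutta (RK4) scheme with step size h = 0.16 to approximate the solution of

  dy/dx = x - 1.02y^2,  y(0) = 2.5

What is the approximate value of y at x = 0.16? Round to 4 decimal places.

1.7862

RK4: k1 = f(x_n, y_n); k2 = f(x_n + h/2, y_n + (h/2)·k1); k3 = f(x_n + h/2, y_n + (h/2)·k2); k4 = f(x_n + h, y_n + h·k3); y_{n+1} = y_n + (h/6)·(k1 + 2k2 + 2k3 + k4).
x=0.000000, y=2.500000:
  k1 = f(0.000000, 2.500000) = -6.375000
  k2 = f(0.080000, 1.990000) = -3.959302
  k3 = f(0.080000, 2.183256) = -4.781938
  k4 = f(0.160000, 1.734890) = -2.910040
  y ← 2.500000 + (0.16/6)·(k1 + 2k2 + 2k3 + k4) = 1.786199
y(0.16) ≈ 1.7862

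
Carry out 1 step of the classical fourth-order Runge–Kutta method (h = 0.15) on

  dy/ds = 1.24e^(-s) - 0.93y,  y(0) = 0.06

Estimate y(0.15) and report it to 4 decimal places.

RK4: k1 = f(s_n, y_n); k2 = f(s_n + h/2, y_n + (h/2)·k1); k3 = f(s_n + h/2, y_n + (h/2)·k2); k4 = f(s_n + h, y_n + h·k3); y_{n+1} = y_n + (h/6)·(k1 + 2k2 + 2k3 + k4).
s=0.000000, y=0.060000:
  k1 = f(0.000000, 0.060000) = 1.184200
  k2 = f(0.075000, 0.148815) = 1.012004
  k3 = f(0.075000, 0.135900) = 1.024015
  k4 = f(0.150000, 0.213602) = 0.868628
  y ← 0.060000 + (0.15/6)·(k1 + 2k2 + 2k3 + k4) = 0.213122
y(0.15) ≈ 0.2131

0.2131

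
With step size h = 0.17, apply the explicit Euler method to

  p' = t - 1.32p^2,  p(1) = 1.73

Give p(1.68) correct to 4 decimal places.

Euler: p_{n+1} = p_n + h·f(t_n, p_n).
t=1.000000, p=1.730000: f=-2.950628 → p ← 1.730000 + 0.17·(-2.950628) = 1.228393
t=1.170000, p=1.228393: f=-0.821814 → p ← 1.228393 + 0.17·(-0.821814) = 1.088685
t=1.340000, p=1.088685: f=-0.224510 → p ← 1.088685 + 0.17·(-0.224510) = 1.050518
t=1.510000, p=1.050518: f=0.053263 → p ← 1.050518 + 0.17·0.053263 = 1.059573
p(1.68) ≈ 1.0596

1.0596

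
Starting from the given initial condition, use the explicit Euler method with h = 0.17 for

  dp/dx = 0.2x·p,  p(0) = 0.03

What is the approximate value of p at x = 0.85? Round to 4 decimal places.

Euler: p_{n+1} = p_n + h·f(x_n, p_n).
x=0.000000, p=0.030000: f=0.000000 → p ← 0.030000 + 0.17·0.000000 = 0.030000
x=0.170000, p=0.030000: f=0.001020 → p ← 0.030000 + 0.17·0.001020 = 0.030173
x=0.340000, p=0.030173: f=0.002052 → p ← 0.030173 + 0.17·0.002052 = 0.030522
x=0.510000, p=0.030522: f=0.003113 → p ← 0.030522 + 0.17·0.003113 = 0.031051
x=0.680000, p=0.031051: f=0.004223 → p ← 0.031051 + 0.17·0.004223 = 0.031769
p(0.85) ≈ 0.0318

0.0318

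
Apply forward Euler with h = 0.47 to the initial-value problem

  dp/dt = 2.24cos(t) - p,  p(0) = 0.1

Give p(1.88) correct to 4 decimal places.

Euler: p_{n+1} = p_n + h·f(t_n, p_n).
t=0.000000, p=0.100000: f=2.140000 → p ← 0.100000 + 0.47·2.140000 = 1.105800
t=0.470000, p=1.105800: f=0.891313 → p ← 1.105800 + 0.47·0.891313 = 1.524717
t=0.940000, p=1.524717: f=-0.203592 → p ← 1.524717 + 0.47·(-0.203592) = 1.429029
t=1.410000, p=1.429029: f=-1.070395 → p ← 1.429029 + 0.47·(-1.070395) = 0.925943
p(1.88) ≈ 0.9259

0.9259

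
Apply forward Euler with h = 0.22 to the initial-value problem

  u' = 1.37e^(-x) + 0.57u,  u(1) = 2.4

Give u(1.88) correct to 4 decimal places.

4.2582

Euler: u_{n+1} = u_n + h·f(x_n, u_n).
x=1.000000, u=2.400000: f=1.871995 → u ← 2.400000 + 0.22·1.871995 = 2.811839
x=1.220000, u=2.811839: f=2.007213 → u ← 2.811839 + 0.22·2.007213 = 3.253426
x=1.440000, u=3.253426: f=2.179044 → u ← 3.253426 + 0.22·2.179044 = 3.732815
x=1.660000, u=3.732815: f=2.388195 → u ← 3.732815 + 0.22·2.388195 = 4.258218
u(1.88) ≈ 4.2582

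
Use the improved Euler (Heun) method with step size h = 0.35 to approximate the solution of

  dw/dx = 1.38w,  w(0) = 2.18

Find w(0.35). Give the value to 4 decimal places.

3.4872

Heun: k1 = f(x_n, w_n); k2 = f(x_n + h, w_n + h·k1); w_{n+1} = w_n + (h/2)·(k1 + k2).
x=0.000000, w=2.180000:
  k1 = f(0.000000, 2.180000) = 3.008400
  k2 = f(0.350000, 3.232940) = 4.461457
  w ← 2.180000 + (0.35/2)·(3.008400 + 4.461457) = 3.487225
w(0.35) ≈ 3.4872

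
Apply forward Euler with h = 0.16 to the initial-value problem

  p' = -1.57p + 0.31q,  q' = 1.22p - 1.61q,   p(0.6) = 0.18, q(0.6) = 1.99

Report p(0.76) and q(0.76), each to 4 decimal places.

0.2335, 1.5125

Euler on (p,q): p_{n+1} = p_n + h·p', q_{n+1} = q_n + h·q'.
0.600000: (0.180000, 1.990000); f=(0.334300, -2.984300) → (0.233488, 1.512512)
(p(0.76), q(0.76)) ≈ (0.2335, 1.5125)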